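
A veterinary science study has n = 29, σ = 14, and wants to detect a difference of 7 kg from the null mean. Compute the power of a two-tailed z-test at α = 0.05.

SE = σ/√n = 14/√29 = 2.6. Non-centrality λ = d/SE = 7/2.6 = 2.693. Power ≈ Φ(λ - z_{α/2}) = Φ(2.693 - 1.96) = Φ(0.733) = 0.768.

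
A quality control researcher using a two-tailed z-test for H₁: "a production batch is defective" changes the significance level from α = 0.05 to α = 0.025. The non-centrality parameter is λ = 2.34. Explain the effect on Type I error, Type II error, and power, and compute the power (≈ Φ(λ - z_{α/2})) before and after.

Decreasing α from 0.05 to 0.025:
• Type I error rate decreases (α is the Type I rate by definition).
• Critical value moves from z_{α/2} = 1.96 to 2.241, so power = Φ(λ - z_{α/2}) goes from Φ(2.34 - 1.96) = 0.648 to Φ(2.34 - 2.241) = 0.539.
• Type II error rate β = 1 - power therefore increases (0.352 → 0.461).
Appropriate when false positives are costly — here, scrapping a good batch — wasted material and cost for no reason.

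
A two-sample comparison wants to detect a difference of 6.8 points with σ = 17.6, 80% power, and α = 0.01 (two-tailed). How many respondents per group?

n per group = 2(z_α/2 + z_β)²σ²/d² = 2×(2.576 + 0.84)²×17.6²/6.8² = 156.3 → n = 157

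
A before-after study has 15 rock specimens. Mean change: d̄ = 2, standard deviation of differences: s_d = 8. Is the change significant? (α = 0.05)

t = d̄/(s_d/√n) = 2/(8/√15) = 0.968. df = 14, critical t = ±2.145. Fail to reject H₀.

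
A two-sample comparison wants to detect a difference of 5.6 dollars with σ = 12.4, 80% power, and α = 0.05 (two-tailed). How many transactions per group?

n per group = 2(z_α/2 + z_β)²σ²/d² = 2×(1.96 + 0.84)²×12.4²/5.6² = 76.9 → n = 77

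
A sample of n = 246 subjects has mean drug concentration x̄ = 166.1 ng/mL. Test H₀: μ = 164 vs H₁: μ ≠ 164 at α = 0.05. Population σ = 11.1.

z = (x̄ - μ₀)/(σ/√n) = (166.1 - 164)/(11.1/√246) = 2.967. Critical value: ±1.96. Since |2.967| > 1.96, Reject H₀.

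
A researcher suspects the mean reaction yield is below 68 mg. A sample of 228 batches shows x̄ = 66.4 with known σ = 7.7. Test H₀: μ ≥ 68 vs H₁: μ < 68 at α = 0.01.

z = -3.138. Critical value: -2.33. Reject H₀.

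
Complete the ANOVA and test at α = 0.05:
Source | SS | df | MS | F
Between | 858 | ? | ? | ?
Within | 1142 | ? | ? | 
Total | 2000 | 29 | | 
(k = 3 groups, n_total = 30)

df_between = 2, df_within = 27. MS_between = 429.0, MS_within = 42.3. F = 10.143, F_crit ≈ 3.354. Reject H₀.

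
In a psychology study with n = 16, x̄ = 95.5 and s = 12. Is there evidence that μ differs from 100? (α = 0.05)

t = (x̄ - μ₀)/(s/√n) = (95.5 - 100)/(12/√16) = -1.5. df = 15, critical t = ±2.131. Fail to reject H₀.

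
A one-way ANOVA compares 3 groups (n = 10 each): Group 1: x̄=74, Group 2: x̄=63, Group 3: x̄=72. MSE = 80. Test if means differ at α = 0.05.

Grand mean = 69.67. SS_between = 686.67, MS_between = 343.33. F = 4.292, F_crit ≈ 3.354. Reject H₀.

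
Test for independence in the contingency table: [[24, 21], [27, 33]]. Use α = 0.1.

χ² = 0.715. df = 1, critical = 2.706. Fail to reject H₀. No evidence of dependence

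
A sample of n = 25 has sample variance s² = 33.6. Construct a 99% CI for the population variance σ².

df = 24. χ²_{0.005} = 45.559, χ²_{0.995} = 9.886. CI for σ² = ((n-1)s²/χ²_{α/2}, (n-1)s²/χ²_{1-α/2}) = (24·33.6/45.559, 24·33.6/9.886) = (17.7, 81.57)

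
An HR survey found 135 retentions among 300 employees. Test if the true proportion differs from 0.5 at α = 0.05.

p̂ = 0.45, p₀ = 0.5. z = (p̂ - p₀)/√(p₀(1-p₀)/n) = -1.732. Critical: ±1.96. Fail to reject H₀.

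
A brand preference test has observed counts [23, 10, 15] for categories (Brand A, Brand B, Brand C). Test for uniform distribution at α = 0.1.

Expected = 16 each. χ² = Σ(O-E)²/E = 5.375. df = 2, critical value = 4.605. Reject H₀.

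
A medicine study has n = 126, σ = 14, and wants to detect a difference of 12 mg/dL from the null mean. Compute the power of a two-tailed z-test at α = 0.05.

SE = σ/√n = 14/√126 = 1.247. Non-centrality λ = d/SE = 12/1.247 = 9.621. Power ≈ Φ(λ - z_{α/2}) = Φ(9.621 - 1.96) = Φ(7.661) = 1.0.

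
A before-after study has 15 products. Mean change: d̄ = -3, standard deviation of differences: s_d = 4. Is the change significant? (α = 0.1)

t = d̄/(s_d/√n) = -3/(4/√15) = -2.905. df = 14, critical t = ±1.761. Reject H₀.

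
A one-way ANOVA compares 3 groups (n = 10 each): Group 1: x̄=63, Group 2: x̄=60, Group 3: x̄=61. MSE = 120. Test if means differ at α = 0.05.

Grand mean = 61.33. SS_between = 46.67, MS_between = 23.33. F = 0.194, F_crit ≈ 3.354. Fail to reject H₀.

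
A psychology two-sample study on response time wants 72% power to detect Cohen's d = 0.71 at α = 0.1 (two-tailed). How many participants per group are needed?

z_{α/2} = 1.645, z_β = Φ⁻¹(0.72) = 0.583. For medium effect (d = 0.71): n per group = 2(z_{α/2} + z_β)²/d² = 2(1.645 + 0.583)²/0.71² = 19.7 → 20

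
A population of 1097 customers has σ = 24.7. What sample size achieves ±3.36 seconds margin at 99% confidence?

Without FPC: n₀ = (2.576×24.7/3.36)² = 358.597. With FPC: n = n₀N/(n₀+N-1) = 270.4 → n = 271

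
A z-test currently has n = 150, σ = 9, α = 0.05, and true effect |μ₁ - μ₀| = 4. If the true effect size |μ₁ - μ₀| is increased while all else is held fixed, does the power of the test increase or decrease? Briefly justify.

Power increases: a larger true effect increases the non-centrality λ = |μ₁ - μ₀|/(σ/√n).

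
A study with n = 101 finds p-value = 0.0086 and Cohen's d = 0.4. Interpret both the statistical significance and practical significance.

Statistically significant (p = 0.0086 < 0.05). Cohen's d = 0.4 indicates a small effect size. Both statistical and practical significance should be considered.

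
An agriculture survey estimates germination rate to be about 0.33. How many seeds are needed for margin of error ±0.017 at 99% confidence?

n = z²p(1-p)/E² = 2.576²×0.33×0.67/0.017² = 5076.7 → n = 5077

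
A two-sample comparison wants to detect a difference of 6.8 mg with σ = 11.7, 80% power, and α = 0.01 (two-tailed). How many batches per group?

n per group = 2(z_α/2 + z_β)²σ²/d² = 2×(2.576 + 0.84)²×11.7²/6.8² = 69.1 → n = 70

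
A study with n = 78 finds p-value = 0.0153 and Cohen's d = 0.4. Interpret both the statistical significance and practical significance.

Statistically significant (p = 0.0153 < 0.05). Cohen's d = 0.4 indicates a small effect size. Both statistical and practical significance should be considered.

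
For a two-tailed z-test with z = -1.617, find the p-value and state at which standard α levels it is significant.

p = 2·P(Z > |-1.617|) = 2·(1 - Φ(1.617)) ≈ 0.1059. Not significant at any standard level.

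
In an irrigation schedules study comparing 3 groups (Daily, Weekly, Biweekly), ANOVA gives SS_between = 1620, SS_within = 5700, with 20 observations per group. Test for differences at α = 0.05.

df_between = 2, df_within = 57. F = MS_between/MS_within = 810.0/100.0 = 8.1. F_crit ≈ 3.159. Reject H₀. At least one mean differs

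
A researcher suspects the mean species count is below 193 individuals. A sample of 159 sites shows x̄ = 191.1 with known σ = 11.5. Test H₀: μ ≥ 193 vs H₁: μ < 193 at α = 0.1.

z = -2.083. Critical value: -1.28. Reject H₀.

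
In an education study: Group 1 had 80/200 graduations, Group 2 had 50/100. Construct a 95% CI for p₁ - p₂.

p̂₁ = 0.4, p̂₂ = 0.5. Difference = -0.1. CI = (-0.219, 0.019)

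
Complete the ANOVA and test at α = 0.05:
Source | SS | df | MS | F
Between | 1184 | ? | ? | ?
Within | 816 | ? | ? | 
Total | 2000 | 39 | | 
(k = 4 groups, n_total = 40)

df_between = 3, df_within = 36. MS_between = 394.67, MS_within = 22.67. F = 17.412, F_crit ≈ 2.866. Reject H₀.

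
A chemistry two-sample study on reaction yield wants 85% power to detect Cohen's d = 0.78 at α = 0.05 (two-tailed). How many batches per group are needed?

z_{α/2} = 1.96, z_β = Φ⁻¹(0.85) = 1.036. For medium effect (d = 0.78): n per group = 2(z_{α/2} + z_β)²/d² = 2(1.96 + 1.036)²/0.78² = 29.5 → 30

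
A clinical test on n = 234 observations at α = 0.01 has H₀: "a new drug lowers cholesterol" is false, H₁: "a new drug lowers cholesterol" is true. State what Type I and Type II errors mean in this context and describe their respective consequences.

Type I (false positive): concluding that a new drug lowers cholesterol when it is not — approving an ineffective drug — patients take a useless medication and may skip effective alternatives. Type II (false negative): failing to conclude that a new drug lowers cholesterol when it is — shelving an effective drug — patients miss out on a treatment that would have helped. Which is costlier depends on domain priorities and is a judgement call rather than a statistical fact.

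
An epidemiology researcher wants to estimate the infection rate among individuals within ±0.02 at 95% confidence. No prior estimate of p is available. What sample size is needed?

Conservative approach: use p = 0.5 (maximizes p(1-p) = 0.25). n = z²(0.25)/E² = 1.96²×0.25/0.02² = 2401.0 → n = 2401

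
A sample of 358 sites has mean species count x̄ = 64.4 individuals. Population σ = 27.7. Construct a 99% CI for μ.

CI = x̄ ± z*(σ/√n) = 64.4 ± 2.576(27.7/√358) = 64.4 ± 3.77 = (60.63, 68.17)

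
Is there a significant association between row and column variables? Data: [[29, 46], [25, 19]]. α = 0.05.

χ² = 3.686. df = 1, critical = 3.841. Fail to reject H₀. No evidence of dependence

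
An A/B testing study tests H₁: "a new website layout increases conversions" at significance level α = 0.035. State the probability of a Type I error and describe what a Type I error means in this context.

P(Type I error) = α = 0.035. A Type I error is rejecting H₀ when H₀ is actually true (false positive) — here, concluding that a new website layout increases conversions when in fact this is not the case. Consequence: rolling out a layout that doesn't actually help — wasted engineering effort.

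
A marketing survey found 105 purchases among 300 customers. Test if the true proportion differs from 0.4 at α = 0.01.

p̂ = 0.35, p₀ = 0.4. z = (p̂ - p₀)/√(p₀(1-p₀)/n) = -1.768. Critical: ±2.576. Fail to reject H₀.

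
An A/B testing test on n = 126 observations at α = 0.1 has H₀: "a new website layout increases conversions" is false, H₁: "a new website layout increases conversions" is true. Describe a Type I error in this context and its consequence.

Type I error: rejecting H₀ when it is true — concluding that a new website layout increases conversions when in fact it is not. Consequence: rolling out a layout that doesn't actually help — wasted engineering effort.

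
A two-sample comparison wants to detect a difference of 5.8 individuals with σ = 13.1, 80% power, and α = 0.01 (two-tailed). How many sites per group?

n per group = 2(z_α/2 + z_β)²σ²/d² = 2×(2.576 + 0.84)²×13.1²/5.8² = 119.1 → n = 120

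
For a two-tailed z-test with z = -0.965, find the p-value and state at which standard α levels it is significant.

p = 2·P(Z > |-0.965|) = 2·(1 - Φ(0.965)) ≈ 0.3345. Not significant at any standard level.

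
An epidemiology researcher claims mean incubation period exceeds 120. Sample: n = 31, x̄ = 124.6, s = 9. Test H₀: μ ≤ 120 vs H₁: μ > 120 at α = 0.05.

t = (124.6 - 120)/(9/√31) = 2.846, df = 30. Critical t = 1.697. Reject H₀.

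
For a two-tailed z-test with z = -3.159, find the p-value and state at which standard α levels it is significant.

p = 2·P(Z > |-3.159|) = 2·(1 - Φ(3.159)) ≈ 0.0016. Significant at α = 0.1; Significant at α = 0.05; Significant at α = 0.01.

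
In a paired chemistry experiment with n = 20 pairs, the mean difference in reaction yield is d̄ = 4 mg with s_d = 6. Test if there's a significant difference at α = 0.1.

t = d̄/(s_d/√n) = 4/(6/√20) = 2.981. df = 19, critical t = ±1.729. Reject H₀.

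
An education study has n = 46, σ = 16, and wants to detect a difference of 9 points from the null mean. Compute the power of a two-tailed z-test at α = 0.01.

SE = σ/√n = 16/√46 = 2.359. Non-centrality λ = d/SE = 9/2.359 = 3.815. Power ≈ Φ(λ - z_{α/2}) = Φ(3.815 - 2.576) = Φ(1.239) = 0.892.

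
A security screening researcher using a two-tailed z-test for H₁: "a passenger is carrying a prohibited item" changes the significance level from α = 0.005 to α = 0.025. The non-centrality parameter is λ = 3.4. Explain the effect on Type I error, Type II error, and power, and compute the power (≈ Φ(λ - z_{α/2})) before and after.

Increasing α from 0.005 to 0.025:
• Type I error rate increases (α is the Type I rate by definition).
• Critical value moves from z_{α/2} = 2.807 to 2.241, so power = Φ(λ - z_{α/2}) goes from Φ(3.4 - 2.807) = 0.723 to Φ(3.4 - 2.241) = 0.877.
• Type II error rate β = 1 - power therefore decreases (0.277 → 0.123).
Appropriate when false negatives are costly — here, letting a prohibited item through — security breach.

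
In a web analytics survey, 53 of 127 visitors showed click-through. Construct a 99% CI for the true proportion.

p̂ = 0.417. CI = p̂ ± z*√(p̂(1-p̂)/n) = (0.305, 0.53)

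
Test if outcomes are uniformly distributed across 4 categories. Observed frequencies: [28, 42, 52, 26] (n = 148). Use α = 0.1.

Expected = 37 each. χ² = Σ(O-E)²/E = 12.216. df = 3, critical value = 6.251. Reject H₀.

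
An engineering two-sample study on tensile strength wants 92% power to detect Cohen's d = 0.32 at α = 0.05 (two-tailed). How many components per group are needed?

z_{α/2} = 1.96, z_β = Φ⁻¹(0.92) = 1.405. For small effect (d = 0.32): n per group = 2(z_{α/2} + z_β)²/d² = 2(1.96 + 1.405)²/0.32² = 221.2 → 222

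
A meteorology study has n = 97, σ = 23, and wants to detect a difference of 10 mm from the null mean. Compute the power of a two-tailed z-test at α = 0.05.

SE = σ/√n = 23/√97 = 2.335. Non-centrality λ = d/SE = 10/2.335 = 4.282. Power ≈ Φ(λ - z_{α/2}) = Φ(4.282 - 1.96) = Φ(2.322) = 0.99.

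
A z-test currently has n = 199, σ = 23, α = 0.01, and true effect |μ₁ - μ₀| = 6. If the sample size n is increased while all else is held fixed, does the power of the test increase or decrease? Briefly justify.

Power increases: a larger n shrinks the standard error σ/√n, moving the sampling distribution under H₁ further from the critical value.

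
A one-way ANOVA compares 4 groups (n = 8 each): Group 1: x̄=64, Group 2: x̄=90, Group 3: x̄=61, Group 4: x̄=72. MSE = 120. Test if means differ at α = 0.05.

Grand mean = 71.75. SS_between = 4070.0, MS_between = 1356.67. F = 11.306, F_crit ≈ 2.947. Reject H₀.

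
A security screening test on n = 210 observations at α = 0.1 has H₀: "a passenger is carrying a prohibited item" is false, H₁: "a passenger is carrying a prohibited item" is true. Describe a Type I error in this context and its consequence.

Type I error: rejecting H₀ when it is true — concluding that a passenger is carrying a prohibited item when in fact it is not. Consequence: detaining an innocent passenger — delay and inconvenience.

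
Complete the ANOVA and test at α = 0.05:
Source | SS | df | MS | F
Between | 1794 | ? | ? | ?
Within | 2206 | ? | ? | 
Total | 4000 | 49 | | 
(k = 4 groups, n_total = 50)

df_between = 3, df_within = 46. MS_between = 598.0, MS_within = 47.96. F = 12.47, F_crit ≈ 2.807. Reject H₀.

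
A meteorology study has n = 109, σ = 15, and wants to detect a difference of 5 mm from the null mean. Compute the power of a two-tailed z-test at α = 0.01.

SE = σ/√n = 15/√109 = 1.437. Non-centrality λ = d/SE = 5/1.437 = 3.48. Power ≈ Φ(λ - z_{α/2}) = Φ(3.48 - 2.576) = Φ(0.904) = 0.817.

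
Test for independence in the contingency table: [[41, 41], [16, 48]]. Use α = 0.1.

χ² = 9.44. df = 1, critical = 2.706. Reject H₀. Variables are dependent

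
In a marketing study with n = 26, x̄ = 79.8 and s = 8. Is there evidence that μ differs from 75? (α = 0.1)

t = (x̄ - μ₀)/(s/√n) = (79.8 - 75)/(8/√26) = 3.059. df = 25, critical t = ±1.708. Reject H₀.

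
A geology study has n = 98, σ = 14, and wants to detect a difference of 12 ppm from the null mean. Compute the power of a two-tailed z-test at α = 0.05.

SE = σ/√n = 14/√98 = 1.414. Non-centrality λ = d/SE = 12/1.414 = 8.485. Power ≈ Φ(λ - z_{α/2}) = Φ(8.485 - 1.96) = Φ(6.525) = 1.0.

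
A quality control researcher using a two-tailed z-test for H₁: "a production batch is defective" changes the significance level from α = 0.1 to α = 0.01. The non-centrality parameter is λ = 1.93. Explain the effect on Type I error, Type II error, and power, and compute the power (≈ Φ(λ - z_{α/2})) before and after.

Decreasing α from 0.1 to 0.01:
• Type I error rate decreases (α is the Type I rate by definition).
• Critical value moves from z_{α/2} = 1.645 to 2.576, so power = Φ(λ - z_{α/2}) goes from Φ(1.93 - 1.645) = 0.612 to Φ(1.93 - 2.576) = 0.259.
• Type II error rate β = 1 - power therefore increases (0.388 → 0.741).
Appropriate when false positives are costly — here, scrapping a good batch — wasted material and cost for no reason.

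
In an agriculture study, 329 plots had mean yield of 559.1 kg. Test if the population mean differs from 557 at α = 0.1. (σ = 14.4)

z = (x̄ - μ₀)/(σ/√n) = (559.1 - 557)/(14.4/√329) = 2.645. Critical value: ±1.645. Since |2.645| > 1.645, Reject H₀.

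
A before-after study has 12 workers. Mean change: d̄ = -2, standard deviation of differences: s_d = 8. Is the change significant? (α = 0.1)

t = d̄/(s_d/√n) = -2/(8/√12) = -0.866. df = 11, critical t = ±1.796. Fail to reject H₀.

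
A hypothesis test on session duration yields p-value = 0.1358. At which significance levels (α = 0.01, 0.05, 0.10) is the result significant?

p = 0.1358. Not significant at any of the given levels.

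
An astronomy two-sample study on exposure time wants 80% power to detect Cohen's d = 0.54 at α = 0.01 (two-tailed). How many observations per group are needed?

z_{α/2} = 2.576, z_β = Φ⁻¹(0.8) = 0.842. For medium effect (d = 0.54): n per group = 2(z_{α/2} + z_β)²/d² = 2(2.576 + 0.842)²/0.54² = 80.1 → 81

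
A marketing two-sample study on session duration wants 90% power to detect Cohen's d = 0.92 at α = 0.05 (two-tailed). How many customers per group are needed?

z_{α/2} = 1.96, z_β = Φ⁻¹(0.9) = 1.282. For large effect (d = 0.92): n per group = 2(z_{α/2} + z_β)²/d² = 2(1.96 + 1.282)²/0.92² = 24.8 → 25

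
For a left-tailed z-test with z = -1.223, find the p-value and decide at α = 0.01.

p = P(Z < -1.223) = Φ(-1.223) ≈ 0.1107. Since p ≥ 0.01, fail to reject H₀ (not significant) at α = 0.01.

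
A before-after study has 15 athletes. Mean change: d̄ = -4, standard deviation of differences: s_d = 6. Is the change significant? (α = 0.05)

t = d̄/(s_d/√n) = -4/(6/√15) = -2.582. df = 14, critical t = ±2.145. Reject H₀.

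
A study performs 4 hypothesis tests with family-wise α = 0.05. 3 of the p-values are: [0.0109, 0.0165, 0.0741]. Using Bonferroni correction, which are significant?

Bonferroni α = 0.05/4 = 0.0125. Significant p-values: [0.0109]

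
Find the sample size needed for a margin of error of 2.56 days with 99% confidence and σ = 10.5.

n = (z*σ/E)² = (2.576×10.5/2.56)² = 111.6 → n = 112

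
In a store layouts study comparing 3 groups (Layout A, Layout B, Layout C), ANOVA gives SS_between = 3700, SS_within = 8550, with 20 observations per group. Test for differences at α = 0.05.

df_between = 2, df_within = 57. F = MS_between/MS_within = 1850.0/150.0 = 12.333. F_crit ≈ 3.159. Reject H₀. At least one mean differs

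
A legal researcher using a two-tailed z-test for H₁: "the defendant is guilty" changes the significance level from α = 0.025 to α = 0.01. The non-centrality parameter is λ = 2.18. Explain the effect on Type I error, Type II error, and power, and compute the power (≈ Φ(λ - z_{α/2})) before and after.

Decreasing α from 0.025 to 0.01:
• Type I error rate decreases (α is the Type I rate by definition).
• Critical value moves from z_{α/2} = 2.241 to 2.576, so power = Φ(λ - z_{α/2}) goes from Φ(2.18 - 2.241) = 0.476 to Φ(2.18 - 2.576) = 0.346.
• Type II error rate β = 1 - power therefore increases (0.524 → 0.654).
Appropriate when false positives are costly — here, convicting an innocent person.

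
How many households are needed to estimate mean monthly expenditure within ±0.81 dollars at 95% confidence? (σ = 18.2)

n = (z*σ/E)² = (1.96×18.2/0.81)² = 1939.5 → n = 1940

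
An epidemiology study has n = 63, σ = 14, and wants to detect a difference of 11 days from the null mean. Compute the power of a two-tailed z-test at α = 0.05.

SE = σ/√n = 14/√63 = 1.764. Non-centrality λ = d/SE = 11/1.764 = 6.236. Power ≈ Φ(λ - z_{α/2}) = Φ(6.236 - 1.96) = Φ(4.276) = 1.0.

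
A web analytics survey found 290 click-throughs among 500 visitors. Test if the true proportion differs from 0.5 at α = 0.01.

p̂ = 0.58, p₀ = 0.5. z = (p̂ - p₀)/√(p₀(1-p₀)/n) = 3.578. Critical: ±2.576. Reject H₀.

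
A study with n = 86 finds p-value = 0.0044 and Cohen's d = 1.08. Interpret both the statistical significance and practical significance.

Statistically significant (p = 0.0044 < 0.05). Cohen's d = 1.08 indicates a large effect size. Both statistical and practical significance should be considered.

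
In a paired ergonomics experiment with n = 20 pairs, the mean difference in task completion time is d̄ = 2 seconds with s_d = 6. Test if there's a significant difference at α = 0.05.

t = d̄/(s_d/√n) = 2/(6/√20) = 1.491. df = 19, critical t = ±2.093. Fail to reject H₀.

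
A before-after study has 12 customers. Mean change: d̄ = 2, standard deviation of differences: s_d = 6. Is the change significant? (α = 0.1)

t = d̄/(s_d/√n) = 2/(6/√12) = 1.155. df = 11, critical t = ±1.796. Fail to reject H₀.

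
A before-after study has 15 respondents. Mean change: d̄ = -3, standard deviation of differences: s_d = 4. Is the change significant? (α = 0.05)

t = d̄/(s_d/√n) = -3/(4/√15) = -2.905. df = 14, critical t = ±2.145. Reject H₀.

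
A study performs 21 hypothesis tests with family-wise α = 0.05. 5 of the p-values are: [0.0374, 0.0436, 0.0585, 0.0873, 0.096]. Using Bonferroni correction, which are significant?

Bonferroni α = 0.05/21 = 0.00238. None of the given p-values are significant.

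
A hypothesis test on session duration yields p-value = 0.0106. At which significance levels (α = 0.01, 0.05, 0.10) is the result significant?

p = 0.0106. Significant at: α = 0.05, 0.1.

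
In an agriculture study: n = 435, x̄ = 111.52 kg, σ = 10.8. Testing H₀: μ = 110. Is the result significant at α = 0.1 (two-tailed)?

z = (111.52 - 110)/(10.8/√435) = 2.935. Since |z| > 1.645, significant at α = 0.1.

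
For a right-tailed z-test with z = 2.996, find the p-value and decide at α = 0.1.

p = P(Z > 2.996) = 1 - Φ(2.996) ≈ 0.0014. Since p < 0.1, reject H₀ (significant) at α = 0.1.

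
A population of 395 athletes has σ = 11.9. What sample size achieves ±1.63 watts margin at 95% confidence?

Without FPC: n₀ = (1.96×11.9/1.63)² = 204.753. With FPC: n = n₀N/(n₀+N-1) = 135.1 → n = 136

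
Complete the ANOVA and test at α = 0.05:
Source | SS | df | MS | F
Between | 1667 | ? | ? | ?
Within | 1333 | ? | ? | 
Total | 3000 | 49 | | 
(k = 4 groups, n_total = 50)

df_between = 3, df_within = 46. MS_between = 555.67, MS_within = 28.98. F = 19.175, F_crit ≈ 2.807. Reject H₀.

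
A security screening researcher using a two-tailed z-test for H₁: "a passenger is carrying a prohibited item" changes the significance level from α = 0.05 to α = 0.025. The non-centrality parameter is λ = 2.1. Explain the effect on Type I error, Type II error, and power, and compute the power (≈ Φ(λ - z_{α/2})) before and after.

Decreasing α from 0.05 to 0.025:
• Type I error rate decreases (α is the Type I rate by definition).
• Critical value moves from z_{α/2} = 1.96 to 2.241, so power = Φ(λ - z_{α/2}) goes from Φ(2.1 - 1.96) = 0.556 to Φ(2.1 - 2.241) = 0.444.
• Type II error rate β = 1 - power therefore increases (0.444 → 0.556).
Appropriate when false positives are costly — here, detaining an innocent passenger — delay and inconvenience.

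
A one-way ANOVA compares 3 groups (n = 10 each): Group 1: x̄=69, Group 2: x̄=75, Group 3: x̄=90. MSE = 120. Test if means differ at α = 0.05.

Grand mean = 78.0. SS_between = 2340.0, MS_between = 1170.0. F = 9.75, F_crit ≈ 3.354. Reject H₀.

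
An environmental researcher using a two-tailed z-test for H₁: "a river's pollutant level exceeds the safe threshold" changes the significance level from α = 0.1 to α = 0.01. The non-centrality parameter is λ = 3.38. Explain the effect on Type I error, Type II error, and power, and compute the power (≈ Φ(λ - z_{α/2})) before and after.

Decreasing α from 0.1 to 0.01:
• Type I error rate decreases (α is the Type I rate by definition).
• Critical value moves from z_{α/2} = 1.645 to 2.576, so power = Φ(λ - z_{α/2}) goes from Φ(3.38 - 1.645) = 0.959 to Φ(3.38 - 2.576) = 0.789.
• Type II error rate β = 1 - power therefore increases (0.041 → 0.211).
Appropriate when false positives are costly — here, shutting down a compliant factory unnecessarily.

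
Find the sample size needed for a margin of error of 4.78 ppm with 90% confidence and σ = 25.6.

n = (z*σ/E)² = (1.645×25.6/4.78)² = 77.6 → n = 78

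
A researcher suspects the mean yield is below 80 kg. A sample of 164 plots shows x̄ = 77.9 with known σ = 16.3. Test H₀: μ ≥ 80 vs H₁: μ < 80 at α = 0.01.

z = -1.65. Critical value: -2.33. Fail to reject H₀.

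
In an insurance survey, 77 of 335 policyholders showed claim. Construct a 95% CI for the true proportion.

p̂ = 0.23. CI = p̂ ± z*√(p̂(1-p̂)/n) = (0.185, 0.275)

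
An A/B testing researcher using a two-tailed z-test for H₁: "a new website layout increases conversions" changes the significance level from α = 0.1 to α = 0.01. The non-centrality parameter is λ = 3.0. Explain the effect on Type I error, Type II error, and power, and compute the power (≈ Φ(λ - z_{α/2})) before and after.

Decreasing α from 0.1 to 0.01:
• Type I error rate decreases (α is the Type I rate by definition).
• Critical value moves from z_{α/2} = 1.645 to 2.576, so power = Φ(λ - z_{α/2}) goes from Φ(3.0 - 1.645) = 0.912 to Φ(3.0 - 2.576) = 0.664.
• Type II error rate β = 1 - power therefore increases (0.088 → 0.336).
Appropriate when false positives are costly — here, rolling out a layout that doesn't actually help — wasted engineering effort.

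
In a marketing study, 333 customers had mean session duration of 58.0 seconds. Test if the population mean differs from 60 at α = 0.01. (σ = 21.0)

z = (x̄ - μ₀)/(σ/√n) = (58.0 - 60)/(21.0/√333) = -1.738. Critical value: ±2.576. Since |-1.738| ≤ 2.576, Fail to reject H₀.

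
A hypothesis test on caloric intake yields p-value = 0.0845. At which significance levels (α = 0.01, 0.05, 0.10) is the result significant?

p = 0.0845. Significant at: α = 0.1.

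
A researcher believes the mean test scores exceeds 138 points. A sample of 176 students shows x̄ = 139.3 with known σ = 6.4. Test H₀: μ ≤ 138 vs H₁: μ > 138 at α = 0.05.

z = 2.695. Critical value: 1.645. Reject H₀.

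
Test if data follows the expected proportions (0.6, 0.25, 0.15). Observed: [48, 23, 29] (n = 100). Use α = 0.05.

Expected: [60.0, 25.0, 15.0]. χ² = 15.627. df = 2, critical = 5.991. Reject H₀.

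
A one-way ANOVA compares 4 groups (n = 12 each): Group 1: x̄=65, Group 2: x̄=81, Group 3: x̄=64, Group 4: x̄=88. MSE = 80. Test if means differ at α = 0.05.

Grand mean = 74.5. SS_between = 5100.0, MS_between = 1700.0. F = 21.25, F_crit ≈ 2.816. Reject H₀.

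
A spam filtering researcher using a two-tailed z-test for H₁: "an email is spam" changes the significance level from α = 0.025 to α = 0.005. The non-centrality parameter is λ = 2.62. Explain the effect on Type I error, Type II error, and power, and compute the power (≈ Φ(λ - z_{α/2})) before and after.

Decreasing α from 0.025 to 0.005:
• Type I error rate decreases (α is the Type I rate by definition).
• Critical value moves from z_{α/2} = 2.241 to 2.807, so power = Φ(λ - z_{α/2}) goes from Φ(2.62 - 2.241) = 0.648 to Φ(2.62 - 2.807) = 0.426.
• Type II error rate β = 1 - power therefore increases (0.352 → 0.574).
Appropriate when false positives are costly — here, a legitimate email is sent to the spam folder and the user misses it.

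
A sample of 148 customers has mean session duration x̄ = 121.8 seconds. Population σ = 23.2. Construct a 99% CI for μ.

CI = x̄ ± z*(σ/√n) = 121.8 ± 2.576(23.2/√148) = 121.8 ± 4.91 = (116.89, 126.71)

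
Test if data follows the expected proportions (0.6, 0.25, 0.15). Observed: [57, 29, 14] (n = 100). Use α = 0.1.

Expected: [60.0, 25.0, 15.0]. χ² = 0.857. df = 2, critical = 4.605. Fail to reject H₀.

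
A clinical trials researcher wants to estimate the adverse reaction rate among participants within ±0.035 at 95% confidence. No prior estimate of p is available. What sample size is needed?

Conservative approach: use p = 0.5 (maximizes p(1-p) = 0.25). n = z²(0.25)/E² = 1.96²×0.25/0.035² = 784.0 → n = 784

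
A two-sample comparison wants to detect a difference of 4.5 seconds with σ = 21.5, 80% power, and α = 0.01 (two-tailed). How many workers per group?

n per group = 2(z_α/2 + z_β)²σ²/d² = 2×(2.576 + 0.84)²×21.5²/4.5² = 532.7 → n = 533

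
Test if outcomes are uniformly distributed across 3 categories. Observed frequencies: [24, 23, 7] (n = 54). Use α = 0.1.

Expected = 18 each. χ² = Σ(O-E)²/E = 10.111. df = 2, critical value = 4.605. Reject H₀.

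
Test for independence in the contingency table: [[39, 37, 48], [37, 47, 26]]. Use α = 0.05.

χ² = 6.971. df = 2, critical = 5.991. Reject H₀. Variables are dependent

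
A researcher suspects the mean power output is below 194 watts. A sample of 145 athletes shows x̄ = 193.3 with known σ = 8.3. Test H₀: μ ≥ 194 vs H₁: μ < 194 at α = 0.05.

z = -1.016. Critical value: -1.645. Fail to reject H₀.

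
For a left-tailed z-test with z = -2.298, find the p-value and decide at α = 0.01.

p = P(Z < -2.298) = Φ(-2.298) ≈ 0.0108. Since p ≥ 0.01, fail to reject H₀ (not significant) at α = 0.01.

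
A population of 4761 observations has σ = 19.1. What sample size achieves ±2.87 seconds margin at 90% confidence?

Without FPC: n₀ = (1.645×19.1/2.87)² = 119.849. With FPC: n = n₀N/(n₀+N-1) = 116.9 → n = 117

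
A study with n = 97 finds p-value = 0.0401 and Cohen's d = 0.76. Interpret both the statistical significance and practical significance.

Statistically significant (p = 0.0401 < 0.05). Cohen's d = 0.76 indicates a medium effect size. Both statistical and practical significance should be considered.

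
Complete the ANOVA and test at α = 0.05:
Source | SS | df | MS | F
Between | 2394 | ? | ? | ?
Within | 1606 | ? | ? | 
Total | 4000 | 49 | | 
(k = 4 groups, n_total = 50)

df_between = 3, df_within = 46. MS_between = 798.0, MS_within = 34.91. F = 22.857, F_crit ≈ 2.807. Reject H₀.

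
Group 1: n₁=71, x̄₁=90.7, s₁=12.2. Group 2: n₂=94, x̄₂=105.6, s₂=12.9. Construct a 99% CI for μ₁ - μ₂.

Difference = -14.9. SE = √(12.2²/71 + 12.9²/94) = 1.966. CI = (-19.97, -9.83)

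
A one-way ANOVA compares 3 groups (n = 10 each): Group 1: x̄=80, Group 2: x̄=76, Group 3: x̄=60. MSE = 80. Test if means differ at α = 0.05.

Grand mean = 72.0. SS_between = 2240.0, MS_between = 1120.0. F = 14.0, F_crit ≈ 3.354. Reject H₀.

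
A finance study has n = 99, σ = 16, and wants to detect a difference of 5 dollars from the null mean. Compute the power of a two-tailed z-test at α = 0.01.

SE = σ/√n = 16/√99 = 1.608. Non-centrality λ = d/SE = 5/1.608 = 3.109. Power ≈ Φ(λ - z_{α/2}) = Φ(3.109 - 2.576) = Φ(0.533) = 0.703.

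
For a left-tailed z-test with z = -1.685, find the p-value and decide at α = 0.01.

p = P(Z < -1.685) = Φ(-1.685) ≈ 0.046. Since p ≥ 0.01, fail to reject H₀ (not significant) at α = 0.01.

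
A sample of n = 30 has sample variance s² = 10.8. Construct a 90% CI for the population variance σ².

df = 29. χ²_{0.05} = 42.557, χ²_{0.95} = 17.708. CI for σ² = ((n-1)s²/χ²_{α/2}, (n-1)s²/χ²_{1-α/2}) = (29·10.8/42.557, 29·10.8/17.708) = (7.36, 17.69)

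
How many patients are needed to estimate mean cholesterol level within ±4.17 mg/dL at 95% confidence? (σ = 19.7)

n = (z*σ/E)² = (1.96×19.7/4.17)² = 85.7 → n = 86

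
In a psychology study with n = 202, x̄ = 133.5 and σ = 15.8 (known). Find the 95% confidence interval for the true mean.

CI = x̄ ± z*(σ/√n) = 133.5 ± 1.96(15.8/√202) = 133.5 ± 2.18 = (131.32, 135.68)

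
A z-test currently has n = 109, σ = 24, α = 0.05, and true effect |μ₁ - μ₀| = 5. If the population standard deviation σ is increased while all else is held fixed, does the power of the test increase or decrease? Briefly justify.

Power decreases: a larger σ inflates the standard error σ/√n, pulling the sampling distribution under H₁ back toward the critical value.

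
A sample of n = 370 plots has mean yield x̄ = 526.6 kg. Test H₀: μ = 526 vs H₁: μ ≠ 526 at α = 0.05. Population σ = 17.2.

z = (x̄ - μ₀)/(σ/√n) = (526.6 - 526)/(17.2/√370) = 0.671. Critical value: ±1.96. Since |0.671| ≤ 1.96, Fail to reject H₀.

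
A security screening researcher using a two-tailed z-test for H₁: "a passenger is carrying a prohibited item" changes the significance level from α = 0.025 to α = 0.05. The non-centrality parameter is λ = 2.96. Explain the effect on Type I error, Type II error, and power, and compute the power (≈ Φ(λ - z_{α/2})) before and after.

Increasing α from 0.025 to 0.05:
• Type I error rate increases (α is the Type I rate by definition).
• Critical value moves from z_{α/2} = 2.241 to 1.96, so power = Φ(λ - z_{α/2}) goes from Φ(2.96 - 2.241) = 0.764 to Φ(2.96 - 1.96) = 0.841.
• Type II error rate β = 1 - power therefore decreases (0.236 → 0.159).
Appropriate when false negatives are costly — here, letting a prohibited item through — security breach.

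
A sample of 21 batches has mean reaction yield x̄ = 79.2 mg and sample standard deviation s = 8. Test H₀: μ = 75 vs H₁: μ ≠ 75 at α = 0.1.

t = (x̄ - μ₀)/(s/√n) = (79.2 - 75)/(8/√21) = 2.406. df = 20, critical t = ±1.725. Reject H₀.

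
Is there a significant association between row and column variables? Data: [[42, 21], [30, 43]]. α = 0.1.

χ² = 8.875. df = 1, critical = 2.706. Reject H₀. Variables are dependent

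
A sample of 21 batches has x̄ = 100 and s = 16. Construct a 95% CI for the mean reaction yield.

CI = x̄ ± t*(s/√n) = 100 ± 2.086(16/√21) = (92.72, 107.28)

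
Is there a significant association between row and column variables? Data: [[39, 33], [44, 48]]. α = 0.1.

χ² = 0.65. df = 1, critical = 2.706. Fail to reject H₀. No evidence of dependence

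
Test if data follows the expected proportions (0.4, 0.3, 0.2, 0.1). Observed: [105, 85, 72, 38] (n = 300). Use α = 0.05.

Expected: [120.0, 90.0, 60.0, 30.0]. χ² = 6.686. df = 3, critical = 7.815. Fail to reject H₀.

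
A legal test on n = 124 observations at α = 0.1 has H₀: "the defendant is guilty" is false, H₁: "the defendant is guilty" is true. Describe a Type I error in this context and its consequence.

Type I error: rejecting H₀ when it is true — concluding that the defendant is guilty when in fact it is not. Consequence: convicting an innocent person.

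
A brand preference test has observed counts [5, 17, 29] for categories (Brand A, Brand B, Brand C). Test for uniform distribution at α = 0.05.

Expected = 17 each. χ² = Σ(O-E)²/E = 16.941. df = 2, critical value = 5.991. Reject H₀.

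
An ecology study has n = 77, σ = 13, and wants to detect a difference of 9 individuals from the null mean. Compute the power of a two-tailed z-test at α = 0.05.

SE = σ/√n = 13/√77 = 1.481. Non-centrality λ = d/SE = 9/1.481 = 6.075. Power ≈ Φ(λ - z_{α/2}) = Φ(6.075 - 1.96) = Φ(4.115) = 1.0.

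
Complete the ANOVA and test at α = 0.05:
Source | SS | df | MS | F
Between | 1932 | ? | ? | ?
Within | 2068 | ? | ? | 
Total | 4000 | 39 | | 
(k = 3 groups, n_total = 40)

df_between = 2, df_within = 37. MS_between = 966.0, MS_within = 55.89. F = 17.283, F_crit ≈ 3.252. Reject H₀.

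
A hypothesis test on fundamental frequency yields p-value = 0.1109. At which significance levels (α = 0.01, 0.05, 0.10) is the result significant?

p = 0.1109. Not significant at any of the given levels.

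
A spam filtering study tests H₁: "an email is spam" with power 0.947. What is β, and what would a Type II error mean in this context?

β = 1 - power = 1 - 0.947 = 0.053. A Type II error is failing to reject H₀ when H₀ is false (false negative) — here, failing to conclude that an email is spam when in fact it is true. Consequence: a spam email lands in the inbox.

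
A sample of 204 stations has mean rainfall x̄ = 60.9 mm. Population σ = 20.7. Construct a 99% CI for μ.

CI = x̄ ± z*(σ/√n) = 60.9 ± 2.576(20.7/√204) = 60.9 ± 3.73 = (57.17, 64.63)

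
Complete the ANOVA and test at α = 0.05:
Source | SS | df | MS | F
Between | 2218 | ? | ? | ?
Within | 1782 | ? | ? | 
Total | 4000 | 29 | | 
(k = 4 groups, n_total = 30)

df_between = 3, df_within = 26. MS_between = 739.33, MS_within = 68.54. F = 10.787, F_crit ≈ 2.975. Reject H₀.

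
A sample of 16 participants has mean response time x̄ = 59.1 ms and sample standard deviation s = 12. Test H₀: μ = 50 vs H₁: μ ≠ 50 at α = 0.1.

t = (x̄ - μ₀)/(s/√n) = (59.1 - 50)/(12/√16) = 3.033. df = 15, critical t = ±1.753. Reject H₀.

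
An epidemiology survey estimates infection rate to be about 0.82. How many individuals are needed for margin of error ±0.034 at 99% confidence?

n = z²p(1-p)/E² = 2.576²×0.82×0.18/0.034² = 847.3 → n = 848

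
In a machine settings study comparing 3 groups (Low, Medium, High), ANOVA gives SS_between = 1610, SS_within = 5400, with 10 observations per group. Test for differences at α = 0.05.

df_between = 2, df_within = 27. F = MS_between/MS_within = 805.0/200.0 = 4.025. F_crit ≈ 3.354. Reject H₀. At least one mean differs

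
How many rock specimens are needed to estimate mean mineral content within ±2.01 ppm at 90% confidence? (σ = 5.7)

n = (z*σ/E)² = (1.645×5.7/2.01)² = 21.8 → n = 22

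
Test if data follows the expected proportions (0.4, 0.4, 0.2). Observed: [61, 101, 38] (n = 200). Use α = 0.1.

Expected: [80.0, 80.0, 40.0]. χ² = 10.125. df = 2, critical = 4.605. Reject H₀.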